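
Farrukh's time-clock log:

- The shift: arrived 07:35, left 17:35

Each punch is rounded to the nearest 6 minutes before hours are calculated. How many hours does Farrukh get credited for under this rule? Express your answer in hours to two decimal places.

10.00 hours

The shift: in 07:35→07:36, out 17:35→17:36; 10 h 0 min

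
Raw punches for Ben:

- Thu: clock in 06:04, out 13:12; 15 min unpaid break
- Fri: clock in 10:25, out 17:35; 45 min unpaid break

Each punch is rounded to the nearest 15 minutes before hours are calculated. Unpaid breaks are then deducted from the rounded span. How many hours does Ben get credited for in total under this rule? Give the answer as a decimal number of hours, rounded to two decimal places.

13.25 hours

Thu: in 06:04→06:00, out 13:12→13:15; 7 h 15 min − 15 min = 7 h 0 min
Fri: in 10:25→10:30, out 17:35→17:30; 7 h 0 min − 45 min = 6 h 15 min
Total credited: 13 h 15 min.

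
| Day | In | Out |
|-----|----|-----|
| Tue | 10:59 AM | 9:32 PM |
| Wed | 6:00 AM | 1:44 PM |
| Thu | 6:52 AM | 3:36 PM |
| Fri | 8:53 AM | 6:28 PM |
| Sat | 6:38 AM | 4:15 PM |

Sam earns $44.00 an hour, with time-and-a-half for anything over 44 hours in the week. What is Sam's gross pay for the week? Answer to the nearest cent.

$2082.30

Tue: 10:59 AM–9:32 PM = 10 h 33 min
Wed: 6:00 AM–1:44 PM = 7 h 44 min
Thu: 6:52 AM–3:36 PM = 8 h 44 min
Fri: 8:53 AM–6:28 PM = 9 h 35 min
Sat: 6:38 AM–4:15 PM = 9 h 37 min
Total worked: 46 h 13 min = 2773 min.
Regular 44 h 0 min = 2640 min at $44.00/h; overtime 2 h 13 min = 133 min at $66.00/h.
Pay = (2640 × $44.00 + 133 × $66.00) ÷ 60 = $2082.30.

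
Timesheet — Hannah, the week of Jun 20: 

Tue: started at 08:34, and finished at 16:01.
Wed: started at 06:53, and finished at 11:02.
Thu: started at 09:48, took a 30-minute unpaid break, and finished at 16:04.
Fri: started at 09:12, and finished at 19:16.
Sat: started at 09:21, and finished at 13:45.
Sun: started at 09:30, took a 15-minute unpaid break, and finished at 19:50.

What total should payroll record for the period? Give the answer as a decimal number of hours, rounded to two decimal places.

41.92 hours

Tue: 08:34–16:01 = 7 h 27 min
Wed: 06:53–11:02 = 4 h 9 min
Thu: 09:48–16:04 = 6 h 16 min; less 30 min break → 5 h 46 min
Fri: 09:12–19:16 = 10 h 4 min
Sat: 09:21–13:45 = 4 h 24 min
Sun: 09:30–19:50 = 10 h 20 min; less 15 min break → 10 h 5 min
Total: 7 h 27 min + 4 h 9 min + 5 h 46 min + 10 h 4 min + 4 h 24 min + 10 h 5 min = 41 h 55 min.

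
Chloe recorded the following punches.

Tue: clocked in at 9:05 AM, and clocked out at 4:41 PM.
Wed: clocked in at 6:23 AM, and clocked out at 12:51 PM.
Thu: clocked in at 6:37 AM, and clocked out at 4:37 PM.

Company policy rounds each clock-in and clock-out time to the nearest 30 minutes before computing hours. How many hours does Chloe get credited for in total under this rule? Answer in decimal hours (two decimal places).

24.00 hours

Tue: in 9:05 AM→9:00 AM, out 4:41 PM→4:30 PM; 7 h 30 min
Wed: in 6:23 AM→6:30 AM, out 12:51 PM→1:00 PM; 6 h 30 min
Thu: in 6:37 AM→6:30 AM, out 4:37 PM→4:30 PM; 10 h 0 min
Total credited: 24 h 0 min.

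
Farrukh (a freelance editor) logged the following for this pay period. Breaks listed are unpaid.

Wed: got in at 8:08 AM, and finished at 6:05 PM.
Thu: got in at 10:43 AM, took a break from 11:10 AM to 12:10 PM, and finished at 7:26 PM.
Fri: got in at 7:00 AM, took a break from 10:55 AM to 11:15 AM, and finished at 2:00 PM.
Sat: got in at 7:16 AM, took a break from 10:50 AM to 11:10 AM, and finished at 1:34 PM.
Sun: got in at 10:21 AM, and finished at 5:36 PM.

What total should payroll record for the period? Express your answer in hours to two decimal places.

Wed: 8:08 AM–6:05 PM = 9 h 57 min
Thu: 10:43 AM–7:26 PM = 8 h 43 min; less 60 min break → 7 h 43 min
Fri: 7:00 AM–2:00 PM = 7 h 0 min; less 20 min break → 6 h 40 min
Sat: 7:16 AM–1:34 PM = 6 h 18 min; less 20 min break → 5 h 58 min
Sun: 10:21 AM–5:36 PM = 7 h 15 min
Total: 9 h 57 min + 7 h 43 min + 6 h 40 min + 5 h 58 min + 7 h 15 min = 37 h 33 min.

37.55 hours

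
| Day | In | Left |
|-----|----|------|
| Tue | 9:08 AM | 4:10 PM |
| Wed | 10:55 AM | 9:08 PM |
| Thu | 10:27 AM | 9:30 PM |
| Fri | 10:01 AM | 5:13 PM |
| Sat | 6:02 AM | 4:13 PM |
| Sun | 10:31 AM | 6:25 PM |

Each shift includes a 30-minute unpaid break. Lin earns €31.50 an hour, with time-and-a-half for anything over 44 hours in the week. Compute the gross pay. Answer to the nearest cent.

Tue: 9:08 AM–4:10 PM = 7 h 2 min; less 30 min break → 6 h 32 min
Wed: 10:55 AM–9:08 PM = 10 h 13 min; less 30 min break → 9 h 43 min
Thu: 10:27 AM–9:30 PM = 11 h 3 min; less 30 min break → 10 h 33 min
Fri: 10:01 AM–5:13 PM = 7 h 12 min; less 30 min break → 6 h 42 min
Sat: 6:02 AM–4:13 PM = 10 h 11 min; less 30 min break → 9 h 41 min
Sun: 10:31 AM–6:25 PM = 7 h 54 min; less 30 min break → 7 h 24 min
Total worked: 50 h 35 min = 3035 min.
Regular 44 h 0 min = 2640 min at €31.50/h; overtime 6 h 35 min = 395 min at €47.25/h.
Pay = (2640 × €31.50 + 395 × €47.25) ÷ 60 = €1697.06.

€1697.06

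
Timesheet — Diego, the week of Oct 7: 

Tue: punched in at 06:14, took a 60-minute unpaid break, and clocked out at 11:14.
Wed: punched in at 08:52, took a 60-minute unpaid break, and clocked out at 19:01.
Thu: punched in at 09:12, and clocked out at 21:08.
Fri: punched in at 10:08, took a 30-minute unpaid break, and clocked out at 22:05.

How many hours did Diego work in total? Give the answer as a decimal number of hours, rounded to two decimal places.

Tue: 06:14–11:14 = 5 h 0 min; less 60 min break → 4 h 0 min
Wed: 08:52–19:01 = 10 h 9 min; less 60 min break → 9 h 9 min
Thu: 09:12–21:08 = 11 h 56 min
Fri: 10:08–22:05 = 11 h 57 min; less 30 min break → 11 h 27 min
Total: 4 h 0 min + 9 h 9 min + 11 h 56 min + 11 h 27 min = 36 h 32 min.

36.53 hours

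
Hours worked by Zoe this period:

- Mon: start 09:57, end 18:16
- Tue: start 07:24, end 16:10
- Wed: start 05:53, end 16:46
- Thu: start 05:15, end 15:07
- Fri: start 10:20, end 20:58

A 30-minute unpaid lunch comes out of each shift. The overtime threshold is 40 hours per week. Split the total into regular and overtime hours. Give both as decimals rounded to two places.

Regular 40.00 hours, overtime 5.97 hours

Mon: 09:57–18:16 = 8 h 19 min; less 30 min break → 7 h 49 min
Tue: 07:24–16:10 = 8 h 46 min; less 30 min break → 8 h 16 min
Wed: 05:53–16:46 = 10 h 53 min; less 30 min break → 10 h 23 min
Thu: 05:15–15:07 = 9 h 52 min; less 30 min break → 9 h 22 min
Fri: 10:20–20:58 = 10 h 38 min; less 30 min break → 10 h 8 min
Total worked: 45 h 58 min = 45.97 h.
Threshold 40 h → overtime 5 h 58 min, regular 40 h 0 min.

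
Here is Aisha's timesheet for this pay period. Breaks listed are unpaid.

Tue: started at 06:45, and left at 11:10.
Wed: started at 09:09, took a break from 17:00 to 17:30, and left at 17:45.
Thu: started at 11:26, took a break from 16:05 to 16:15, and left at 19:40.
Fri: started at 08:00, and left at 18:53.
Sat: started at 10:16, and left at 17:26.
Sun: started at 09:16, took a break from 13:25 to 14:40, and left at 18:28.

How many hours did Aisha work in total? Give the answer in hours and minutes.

46 h 35 min

Tue: 06:45–11:10 = 4 h 25 min
Wed: 09:09–17:45 = 8 h 36 min; less 30 min break → 8 h 6 min
Thu: 11:26–19:40 = 8 h 14 min; less 10 min break → 8 h 4 min
Fri: 08:00–18:53 = 10 h 53 min
Sat: 10:16–17:26 = 7 h 10 min
Sun: 09:16–18:28 = 9 h 12 min; less 75 min break → 7 h 57 min
Total: 4 h 25 min + 8 h 6 min + 8 h 4 min + 10 h 53 min + 7 h 10 min + 7 h 57 min = 46 h 35 min.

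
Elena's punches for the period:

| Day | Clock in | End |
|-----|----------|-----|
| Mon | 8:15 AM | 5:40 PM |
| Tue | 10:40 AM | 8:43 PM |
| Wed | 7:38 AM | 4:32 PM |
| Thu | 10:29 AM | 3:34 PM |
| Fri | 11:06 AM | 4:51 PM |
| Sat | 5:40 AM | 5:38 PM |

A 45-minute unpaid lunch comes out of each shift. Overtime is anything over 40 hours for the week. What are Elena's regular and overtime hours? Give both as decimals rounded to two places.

Mon: 8:15 AM–5:40 PM = 9 h 25 min; less 45 min break → 8 h 40 min
Tue: 10:40 AM–8:43 PM = 10 h 3 min; less 45 min break → 9 h 18 min
Wed: 7:38 AM–4:32 PM = 8 h 54 min; less 45 min break → 8 h 9 min
Thu: 10:29 AM–3:34 PM = 5 h 5 min; less 45 min break → 4 h 20 min
Fri: 11:06 AM–4:51 PM = 5 h 45 min; less 45 min break → 5 h 0 min
Sat: 5:40 AM–5:38 PM = 11 h 58 min; less 45 min break → 11 h 13 min
Total worked: 46 h 40 min = 46.67 h.
Threshold 40 h → overtime 6 h 40 min, regular 40 h 0 min.

Regular 40.00 hours, overtime 6.67 hours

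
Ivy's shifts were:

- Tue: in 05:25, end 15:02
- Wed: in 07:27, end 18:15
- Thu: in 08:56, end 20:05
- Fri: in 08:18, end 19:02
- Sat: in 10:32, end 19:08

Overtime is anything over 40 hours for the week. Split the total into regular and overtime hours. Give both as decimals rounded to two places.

Regular 40.00 hours, overtime 10.90 hours

Tue: 05:25–15:02 = 9 h 37 min
Wed: 07:27–18:15 = 10 h 48 min
Thu: 08:56–20:05 = 11 h 9 min
Fri: 08:18–19:02 = 10 h 44 min
Sat: 10:32–19:08 = 8 h 36 min
Total worked: 50 h 54 min = 50.90 h.
Threshold 40 h → overtime 10 h 54 min, regular 40 h 0 min.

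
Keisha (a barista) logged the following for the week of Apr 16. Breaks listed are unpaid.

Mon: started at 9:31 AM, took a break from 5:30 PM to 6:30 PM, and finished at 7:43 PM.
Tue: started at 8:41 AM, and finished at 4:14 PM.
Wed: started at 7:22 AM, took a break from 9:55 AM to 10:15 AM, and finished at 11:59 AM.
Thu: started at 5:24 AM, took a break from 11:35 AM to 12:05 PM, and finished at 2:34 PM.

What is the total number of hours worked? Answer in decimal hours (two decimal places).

29.70 hours

Mon: 9:31 AM–7:43 PM = 10 h 12 min; less 60 min break → 9 h 12 min
Tue: 8:41 AM–4:14 PM = 7 h 33 min
Wed: 7:22 AM–11:59 AM = 4 h 37 min; less 20 min break → 4 h 17 min
Thu: 5:24 AM–2:34 PM = 9 h 10 min; less 30 min break → 8 h 40 min
Total: 9 h 12 min + 7 h 33 min + 4 h 17 min + 8 h 40 min = 29 h 42 min.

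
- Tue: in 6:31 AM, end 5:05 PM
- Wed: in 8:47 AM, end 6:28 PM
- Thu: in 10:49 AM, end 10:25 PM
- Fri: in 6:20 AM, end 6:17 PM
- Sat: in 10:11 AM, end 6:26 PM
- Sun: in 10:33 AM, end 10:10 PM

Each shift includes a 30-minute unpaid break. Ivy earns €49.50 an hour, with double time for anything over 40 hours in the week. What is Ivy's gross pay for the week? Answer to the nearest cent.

€4026.00

Tue: 6:31 AM–5:05 PM = 10 h 34 min; less 30 min break → 10 h 4 min
Wed: 8:47 AM–6:28 PM = 9 h 41 min; less 30 min break → 9 h 11 min
Thu: 10:49 AM–10:25 PM = 11 h 36 min; less 30 min break → 11 h 6 min
Fri: 6:20 AM–6:17 PM = 11 h 57 min; less 30 min break → 11 h 27 min
Sat: 10:11 AM–6:26 PM = 8 h 15 min; less 30 min break → 7 h 45 min
Sun: 10:33 AM–10:10 PM = 11 h 37 min; less 30 min break → 11 h 7 min
Total worked: 60 h 40 min = 3640 min.
Regular 40 h 0 min = 2400 min at €49.50/h; overtime 20 h 40 min = 1240 min at €99.00/h.
Pay = (2400 × €49.50 + 1240 × €99.00) ÷ 60 = €4026.00.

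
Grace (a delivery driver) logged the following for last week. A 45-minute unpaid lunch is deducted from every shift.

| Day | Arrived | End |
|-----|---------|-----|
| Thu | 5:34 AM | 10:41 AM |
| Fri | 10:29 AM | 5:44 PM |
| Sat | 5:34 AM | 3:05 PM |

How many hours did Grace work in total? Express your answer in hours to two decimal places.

Thu: 5:34 AM–10:41 AM = 5 h 7 min; less 45 min break → 4 h 22 min
Fri: 10:29 AM–5:44 PM = 7 h 15 min; less 45 min break → 6 h 30 min
Sat: 5:34 AM–3:05 PM = 9 h 31 min; less 45 min break → 8 h 46 min
Total: 4 h 22 min + 6 h 30 min + 8 h 46 min = 19 h 38 min.

19.63 hours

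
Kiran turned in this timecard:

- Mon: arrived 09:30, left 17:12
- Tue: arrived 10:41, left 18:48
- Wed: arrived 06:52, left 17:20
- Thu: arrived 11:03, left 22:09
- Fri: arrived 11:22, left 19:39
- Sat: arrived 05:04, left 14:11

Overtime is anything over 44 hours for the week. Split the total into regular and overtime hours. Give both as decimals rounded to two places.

Mon: 09:30–17:12 = 7 h 42 min
Tue: 10:41–18:48 = 8 h 7 min
Wed: 06:52–17:20 = 10 h 28 min
Thu: 11:03–22:09 = 11 h 6 min
Fri: 11:22–19:39 = 8 h 17 min
Sat: 05:04–14:11 = 9 h 7 min
Total worked: 54 h 47 min = 54.78 h.
Threshold 44 h → overtime 10 h 47 min, regular 44 h 0 min.

Regular 44.00 hours, overtime 10.78 hours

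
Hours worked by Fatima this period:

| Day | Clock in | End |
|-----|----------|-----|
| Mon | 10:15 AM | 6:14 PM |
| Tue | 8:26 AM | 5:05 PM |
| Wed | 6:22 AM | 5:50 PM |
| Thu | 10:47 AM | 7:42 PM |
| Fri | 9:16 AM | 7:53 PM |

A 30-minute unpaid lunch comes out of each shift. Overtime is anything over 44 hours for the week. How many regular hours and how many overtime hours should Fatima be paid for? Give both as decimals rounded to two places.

Regular 44.00 hours, overtime 1.13 hours

Mon: 10:15 AM–6:14 PM = 7 h 59 min; less 30 min break → 7 h 29 min
Tue: 8:26 AM–5:05 PM = 8 h 39 min; less 30 min break → 8 h 9 min
Wed: 6:22 AM–5:50 PM = 11 h 28 min; less 30 min break → 10 h 58 min
Thu: 10:47 AM–7:42 PM = 8 h 55 min; less 30 min break → 8 h 25 min
Fri: 9:16 AM–7:53 PM = 10 h 37 min; less 30 min break → 10 h 7 min
Total worked: 45 h 8 min = 45.13 h.
Threshold 44 h → overtime 1 h 8 min, regular 44 h 0 min.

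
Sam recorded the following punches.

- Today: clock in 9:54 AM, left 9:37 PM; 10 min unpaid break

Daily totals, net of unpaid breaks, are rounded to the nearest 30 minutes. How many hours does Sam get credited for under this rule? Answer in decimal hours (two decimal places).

11.50 hours

Today: 9:54 AM–9:37 PM = 11 h 43 min − 10 min = 11 h 33 min → rounds to 11 h 30 min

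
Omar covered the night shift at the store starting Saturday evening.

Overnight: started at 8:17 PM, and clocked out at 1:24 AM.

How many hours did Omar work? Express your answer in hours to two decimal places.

Overnight: 8:17 PM → midnight = 3 h 43 min; midnight → 1:24 AM = 1 h 24 min; span 5 h 7 min

5.12 hours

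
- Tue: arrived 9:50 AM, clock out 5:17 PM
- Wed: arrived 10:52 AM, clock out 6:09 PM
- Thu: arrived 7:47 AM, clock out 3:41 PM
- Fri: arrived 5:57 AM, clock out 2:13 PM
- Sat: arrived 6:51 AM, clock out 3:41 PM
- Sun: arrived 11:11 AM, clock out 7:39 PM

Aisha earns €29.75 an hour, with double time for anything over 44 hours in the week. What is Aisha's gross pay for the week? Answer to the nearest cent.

€1558.90

Tue: 9:50 AM–5:17 PM = 7 h 27 min
Wed: 10:52 AM–6:09 PM = 7 h 17 min
Thu: 7:47 AM–3:41 PM = 7 h 54 min
Fri: 5:57 AM–2:13 PM = 8 h 16 min
Sat: 6:51 AM–3:41 PM = 8 h 50 min
Sun: 11:11 AM–7:39 PM = 8 h 28 min
Total worked: 48 h 12 min = 2892 min.
Regular 44 h 0 min = 2640 min at €29.75/h; overtime 4 h 12 min = 252 min at €59.50/h.
Pay = (2640 × €29.75 + 252 × €59.50) ÷ 60 = €1558.90.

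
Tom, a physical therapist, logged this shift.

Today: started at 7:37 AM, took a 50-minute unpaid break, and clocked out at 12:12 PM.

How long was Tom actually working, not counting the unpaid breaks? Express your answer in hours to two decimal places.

3.75 hours

Today: 7:37 AM–12:12 PM = 4 h 35 min; less 50 min break → 3 h 45 min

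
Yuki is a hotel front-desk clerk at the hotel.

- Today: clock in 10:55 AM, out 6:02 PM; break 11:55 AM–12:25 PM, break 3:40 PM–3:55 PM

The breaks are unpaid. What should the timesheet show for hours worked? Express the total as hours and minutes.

Today: 10:55 AM–6:02 PM = 7 h 7 min; less 45 min break → 6 h 22 min

6 h 22 min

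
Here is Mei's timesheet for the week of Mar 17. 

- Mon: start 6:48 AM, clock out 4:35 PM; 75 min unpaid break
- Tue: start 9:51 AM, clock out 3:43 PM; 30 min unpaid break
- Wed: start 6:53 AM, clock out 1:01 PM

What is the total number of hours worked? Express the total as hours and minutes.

Mon: 6:48 AM–4:35 PM = 9 h 47 min; less 75 min break → 8 h 32 min
Tue: 9:51 AM–3:43 PM = 5 h 52 min; less 30 min break → 5 h 22 min
Wed: 6:53 AM–1:01 PM = 6 h 8 min
Total: 8 h 32 min + 5 h 22 min + 6 h 8 min = 20 h 2 min.

20 h 2 min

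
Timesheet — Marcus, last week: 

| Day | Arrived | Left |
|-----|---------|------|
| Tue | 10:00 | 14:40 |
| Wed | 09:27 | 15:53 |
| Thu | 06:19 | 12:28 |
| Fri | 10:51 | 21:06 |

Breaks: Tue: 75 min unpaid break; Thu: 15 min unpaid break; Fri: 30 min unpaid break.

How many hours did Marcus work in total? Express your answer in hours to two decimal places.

25.50 hours

Tue: 10:00–14:40 = 4 h 40 min; less 75 min break → 3 h 25 min
Wed: 09:27–15:53 = 6 h 26 min
Thu: 06:19–12:28 = 6 h 9 min; less 15 min break → 5 h 54 min
Fri: 10:51–21:06 = 10 h 15 min; less 30 min break → 9 h 45 min
Total: 3 h 25 min + 6 h 26 min + 5 h 54 min + 9 h 45 min = 25 h 30 min.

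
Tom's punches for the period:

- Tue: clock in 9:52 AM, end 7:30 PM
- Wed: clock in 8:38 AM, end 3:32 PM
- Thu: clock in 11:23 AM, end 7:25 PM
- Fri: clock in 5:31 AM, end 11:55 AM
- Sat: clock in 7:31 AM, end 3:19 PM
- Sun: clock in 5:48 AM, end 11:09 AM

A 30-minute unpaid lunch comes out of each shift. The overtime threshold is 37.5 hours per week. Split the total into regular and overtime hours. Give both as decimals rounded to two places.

Regular 37.50 hours, overtime 3.62 hours

Tue: 9:52 AM–7:30 PM = 9 h 38 min; less 30 min break → 9 h 8 min
Wed: 8:38 AM–3:32 PM = 6 h 54 min; less 30 min break → 6 h 24 min
Thu: 11:23 AM–7:25 PM = 8 h 2 min; less 30 min break → 7 h 32 min
Fri: 5:31 AM–11:55 AM = 6 h 24 min; less 30 min break → 5 h 54 min
Sat: 7:31 AM–3:19 PM = 7 h 48 min; less 30 min break → 7 h 18 min
Sun: 5:48 AM–11:09 AM = 5 h 21 min; less 30 min break → 4 h 51 min
Total worked: 41 h 7 min = 41.12 h.
Threshold 37.5 h → overtime 3 h 37 min, regular 37 h 30 min.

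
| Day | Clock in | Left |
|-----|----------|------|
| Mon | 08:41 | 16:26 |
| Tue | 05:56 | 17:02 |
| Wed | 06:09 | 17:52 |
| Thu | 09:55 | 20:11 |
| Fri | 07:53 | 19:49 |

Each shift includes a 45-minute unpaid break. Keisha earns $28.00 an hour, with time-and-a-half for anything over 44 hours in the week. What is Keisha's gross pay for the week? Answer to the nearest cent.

$1442.70

Mon: 08:41–16:26 = 7 h 45 min; less 45 min break → 7 h 0 min
Tue: 05:56–17:02 = 11 h 6 min; less 45 min break → 10 h 21 min
Wed: 06:09–17:52 = 11 h 43 min; less 45 min break → 10 h 58 min
Thu: 09:55–20:11 = 10 h 16 min; less 45 min break → 9 h 31 min
Fri: 07:53–19:49 = 11 h 56 min; less 45 min break → 11 h 11 min
Total worked: 49 h 1 min = 2941 min.
Regular 44 h 0 min = 2640 min at $28.00/h; overtime 5 h 1 min = 301 min at $42.00/h.
Pay = (2640 × $28.00 + 301 × $42.00) ÷ 60 = $1442.70.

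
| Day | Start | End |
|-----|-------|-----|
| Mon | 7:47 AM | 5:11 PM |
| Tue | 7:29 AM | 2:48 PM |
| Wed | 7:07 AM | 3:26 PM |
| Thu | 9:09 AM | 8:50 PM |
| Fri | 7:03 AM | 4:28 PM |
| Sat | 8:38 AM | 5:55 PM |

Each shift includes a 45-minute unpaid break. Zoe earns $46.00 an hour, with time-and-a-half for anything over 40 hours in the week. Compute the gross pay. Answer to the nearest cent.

Mon: 7:47 AM–5:11 PM = 9 h 24 min; less 45 min break → 8 h 39 min
Tue: 7:29 AM–2:48 PM = 7 h 19 min; less 45 min break → 6 h 34 min
Wed: 7:07 AM–3:26 PM = 8 h 19 min; less 45 min break → 7 h 34 min
Thu: 9:09 AM–8:50 PM = 11 h 41 min; less 45 min break → 10 h 56 min
Fri: 7:03 AM–4:28 PM = 9 h 25 min; less 45 min break → 8 h 40 min
Sat: 8:38 AM–5:55 PM = 9 h 17 min; less 45 min break → 8 h 32 min
Total worked: 50 h 55 min = 3055 min.
Regular 40 h 0 min = 2400 min at $46.00/h; overtime 10 h 55 min = 655 min at $69.00/h.
Pay = (2400 × $46.00 + 655 × $69.00) ÷ 60 = $2593.25.

$2593.25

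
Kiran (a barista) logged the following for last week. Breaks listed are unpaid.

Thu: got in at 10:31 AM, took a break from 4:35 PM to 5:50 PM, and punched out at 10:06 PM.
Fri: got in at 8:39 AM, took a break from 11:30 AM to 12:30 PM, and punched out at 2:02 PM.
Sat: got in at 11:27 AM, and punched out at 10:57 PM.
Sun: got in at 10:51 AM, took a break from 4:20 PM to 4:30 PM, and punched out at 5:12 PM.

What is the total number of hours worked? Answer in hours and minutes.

Thu: 10:31 AM–10:06 PM = 11 h 35 min; less 75 min break → 10 h 20 min
Fri: 8:39 AM–2:02 PM = 5 h 23 min; less 60 min break → 4 h 23 min
Sat: 11:27 AM–10:57 PM = 11 h 30 min
Sun: 10:51 AM–5:12 PM = 6 h 21 min; less 10 min break → 6 h 11 min
Total: 10 h 20 min + 4 h 23 min + 11 h 30 min + 6 h 11 min = 32 h 24 min.

32 h 24 min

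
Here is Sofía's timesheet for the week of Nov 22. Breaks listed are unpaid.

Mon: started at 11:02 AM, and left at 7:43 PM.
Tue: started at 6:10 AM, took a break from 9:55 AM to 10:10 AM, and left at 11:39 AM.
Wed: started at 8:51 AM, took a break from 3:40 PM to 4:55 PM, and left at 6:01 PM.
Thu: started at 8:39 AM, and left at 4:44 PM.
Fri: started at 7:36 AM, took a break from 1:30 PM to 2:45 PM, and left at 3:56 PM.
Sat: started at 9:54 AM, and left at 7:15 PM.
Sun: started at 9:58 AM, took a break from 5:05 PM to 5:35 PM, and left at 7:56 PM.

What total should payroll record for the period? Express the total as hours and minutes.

Mon: 11:02 AM–7:43 PM = 8 h 41 min
Tue: 6:10 AM–11:39 AM = 5 h 29 min; less 15 min break → 5 h 14 min
Wed: 8:51 AM–6:01 PM = 9 h 10 min; less 75 min break → 7 h 55 min
Thu: 8:39 AM–4:44 PM = 8 h 5 min
Fri: 7:36 AM–3:56 PM = 8 h 20 min; less 75 min break → 7 h 5 min
Sat: 9:54 AM–7:15 PM = 9 h 21 min
Sun: 9:58 AM–7:56 PM = 9 h 58 min; less 30 min break → 9 h 28 min
Total: 8 h 41 min + 5 h 14 min + 7 h 55 min + 8 h 5 min + 7 h 5 min + 9 h 21 min + 9 h 28 min = 55 h 49 min.

55 h 49 min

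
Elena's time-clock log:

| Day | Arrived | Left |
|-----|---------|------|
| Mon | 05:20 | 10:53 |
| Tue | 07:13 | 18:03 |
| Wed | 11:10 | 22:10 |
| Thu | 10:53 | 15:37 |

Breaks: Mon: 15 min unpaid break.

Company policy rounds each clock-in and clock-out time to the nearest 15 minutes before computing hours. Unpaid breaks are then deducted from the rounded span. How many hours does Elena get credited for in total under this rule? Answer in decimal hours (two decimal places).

31.75 hours

Mon: in 05:20→05:15, out 10:53→11:00; 5 h 45 min − 15 min = 5 h 30 min
Tue: in 07:13→07:15, out 18:03→18:00; 10 h 45 min
Wed: in 11:10→11:15, out 22:10→22:15; 11 h 0 min
Thu: in 10:53→11:00, out 15:37→15:30; 4 h 30 min
Total credited: 31 h 45 min.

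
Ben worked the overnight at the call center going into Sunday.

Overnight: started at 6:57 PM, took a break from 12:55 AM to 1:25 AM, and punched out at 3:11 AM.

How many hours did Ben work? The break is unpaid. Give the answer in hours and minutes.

7 h 44 min

Overnight: 6:57 PM → midnight = 5 h 3 min; midnight → 3:11 AM = 3 h 11 min; span 8 h 14 min; less 30 min break → 7 h 44 min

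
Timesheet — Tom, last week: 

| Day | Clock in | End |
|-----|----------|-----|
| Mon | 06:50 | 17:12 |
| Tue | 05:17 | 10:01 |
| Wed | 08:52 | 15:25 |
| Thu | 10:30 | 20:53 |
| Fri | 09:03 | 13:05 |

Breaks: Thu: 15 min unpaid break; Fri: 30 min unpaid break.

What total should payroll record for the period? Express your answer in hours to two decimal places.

Mon: 06:50–17:12 = 10 h 22 min
Tue: 05:17–10:01 = 4 h 44 min
Wed: 08:52–15:25 = 6 h 33 min
Thu: 10:30–20:53 = 10 h 23 min; less 15 min break → 10 h 8 min
Fri: 09:03–13:05 = 4 h 2 min; less 30 min break → 3 h 32 min
Total: 10 h 22 min + 4 h 44 min + 6 h 33 min + 10 h 8 min + 3 h 32 min = 35 h 19 min.

35.32 hours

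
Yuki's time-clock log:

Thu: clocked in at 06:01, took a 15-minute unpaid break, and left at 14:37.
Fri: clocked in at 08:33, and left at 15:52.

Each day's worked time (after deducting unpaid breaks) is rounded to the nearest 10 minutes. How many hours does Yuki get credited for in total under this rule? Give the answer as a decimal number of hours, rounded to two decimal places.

15.67 hours

Thu: 06:01–14:37 = 8 h 36 min − 15 min = 8 h 21 min → rounds to 8 h 20 min
Fri: 08:33–15:52 = 7 h 19 min → rounds to 7 h 20 min
Total credited: 15 h 40 min.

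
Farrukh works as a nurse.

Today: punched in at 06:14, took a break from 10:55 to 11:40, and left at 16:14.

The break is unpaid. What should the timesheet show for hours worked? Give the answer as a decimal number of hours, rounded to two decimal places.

Today: 06:14–16:14 = 10 h 0 min; less 45 min break → 9 h 15 min

9.25 hours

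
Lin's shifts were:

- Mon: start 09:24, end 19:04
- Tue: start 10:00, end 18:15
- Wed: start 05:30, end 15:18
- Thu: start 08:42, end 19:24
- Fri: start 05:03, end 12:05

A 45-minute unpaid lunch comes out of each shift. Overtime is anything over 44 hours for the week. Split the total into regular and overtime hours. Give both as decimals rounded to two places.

Mon: 09:24–19:04 = 9 h 40 min; less 45 min break → 8 h 55 min
Tue: 10:00–18:15 = 8 h 15 min; less 45 min break → 7 h 30 min
Wed: 05:30–15:18 = 9 h 48 min; less 45 min break → 9 h 3 min
Thu: 08:42–19:24 = 10 h 42 min; less 45 min break → 9 h 57 min
Fri: 05:03–12:05 = 7 h 2 min; less 45 min break → 6 h 17 min
Total worked: 41 h 42 min = 41.70 h.
Threshold 44 h → overtime 0 h 0 min, regular 41 h 42 min.

Regular 41.70 hours, overtime 0.00 hours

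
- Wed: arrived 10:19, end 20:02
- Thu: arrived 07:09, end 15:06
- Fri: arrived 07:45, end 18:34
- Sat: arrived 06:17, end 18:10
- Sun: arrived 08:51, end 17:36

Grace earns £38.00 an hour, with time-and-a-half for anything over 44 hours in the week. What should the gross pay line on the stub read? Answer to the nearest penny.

Wed: 10:19–20:02 = 9 h 43 min
Thu: 07:09–15:06 = 7 h 57 min
Fri: 07:45–18:34 = 10 h 49 min
Sat: 06:17–18:10 = 11 h 53 min
Sun: 08:51–17:36 = 8 h 45 min
Total worked: 49 h 7 min = 2947 min.
Regular 44 h 0 min = 2640 min at £38.00/h; overtime 5 h 7 min = 307 min at £57.00/h.
Pay = (2640 × £38.00 + 307 × £57.00) ÷ 60 = £1963.65.

£1963.65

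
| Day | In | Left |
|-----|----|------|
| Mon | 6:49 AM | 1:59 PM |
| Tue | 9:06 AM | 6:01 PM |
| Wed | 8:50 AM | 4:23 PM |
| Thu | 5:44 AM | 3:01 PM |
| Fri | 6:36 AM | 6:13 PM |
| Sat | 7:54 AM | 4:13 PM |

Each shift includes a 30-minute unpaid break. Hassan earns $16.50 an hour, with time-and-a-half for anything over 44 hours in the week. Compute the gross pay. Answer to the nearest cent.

Mon: 6:49 AM–1:59 PM = 7 h 10 min; less 30 min break → 6 h 40 min
Tue: 9:06 AM–6:01 PM = 8 h 55 min; less 30 min break → 8 h 25 min
Wed: 8:50 AM–4:23 PM = 7 h 33 min; less 30 min break → 7 h 3 min
Thu: 5:44 AM–3:01 PM = 9 h 17 min; less 30 min break → 8 h 47 min
Fri: 6:36 AM–6:13 PM = 11 h 37 min; less 30 min break → 11 h 7 min
Sat: 7:54 AM–4:13 PM = 8 h 19 min; less 30 min break → 7 h 49 min
Total worked: 49 h 51 min = 2991 min.
Regular 44 h 0 min = 2640 min at $16.50/h; overtime 5 h 51 min = 351 min at $24.75/h.
Pay = (2640 × $16.50 + 351 × $24.75) ÷ 60 = $870.79.

$870.79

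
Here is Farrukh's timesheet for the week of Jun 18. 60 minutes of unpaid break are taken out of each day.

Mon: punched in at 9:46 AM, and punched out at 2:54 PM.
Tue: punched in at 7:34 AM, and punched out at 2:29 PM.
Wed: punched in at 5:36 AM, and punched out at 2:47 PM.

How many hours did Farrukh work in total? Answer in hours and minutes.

Mon: 9:46 AM–2:54 PM = 5 h 8 min; less 60 min break → 4 h 8 min
Tue: 7:34 AM–2:29 PM = 6 h 55 min; less 60 min break → 5 h 55 min
Wed: 5:36 AM–2:47 PM = 9 h 11 min; less 60 min break → 8 h 11 min
Total: 4 h 8 min + 5 h 55 min + 8 h 11 min = 18 h 14 min.

18 h 14 min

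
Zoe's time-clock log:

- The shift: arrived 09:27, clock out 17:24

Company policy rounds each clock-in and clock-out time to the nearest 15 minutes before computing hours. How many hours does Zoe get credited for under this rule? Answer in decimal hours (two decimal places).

8.00 hours

The shift: in 09:27→09:30, out 17:24→17:30; 8 h 0 min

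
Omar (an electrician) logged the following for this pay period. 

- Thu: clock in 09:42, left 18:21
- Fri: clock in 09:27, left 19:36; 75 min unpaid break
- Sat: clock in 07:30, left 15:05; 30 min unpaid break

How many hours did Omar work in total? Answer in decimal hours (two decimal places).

Thu: 09:42–18:21 = 8 h 39 min
Fri: 09:27–19:36 = 10 h 9 min; less 75 min break → 8 h 54 min
Sat: 07:30–15:05 = 7 h 35 min; less 30 min break → 7 h 5 min
Total: 8 h 39 min + 8 h 54 min + 7 h 5 min = 24 h 38 min.

24.63 hours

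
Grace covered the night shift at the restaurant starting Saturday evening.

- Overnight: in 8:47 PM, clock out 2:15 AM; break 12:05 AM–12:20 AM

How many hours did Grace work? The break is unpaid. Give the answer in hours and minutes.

Overnight: 8:47 PM → midnight = 3 h 13 min; midnight → 2:15 AM = 2 h 15 min; span 5 h 28 min; less 15 min break → 5 h 13 min

5 h 13 min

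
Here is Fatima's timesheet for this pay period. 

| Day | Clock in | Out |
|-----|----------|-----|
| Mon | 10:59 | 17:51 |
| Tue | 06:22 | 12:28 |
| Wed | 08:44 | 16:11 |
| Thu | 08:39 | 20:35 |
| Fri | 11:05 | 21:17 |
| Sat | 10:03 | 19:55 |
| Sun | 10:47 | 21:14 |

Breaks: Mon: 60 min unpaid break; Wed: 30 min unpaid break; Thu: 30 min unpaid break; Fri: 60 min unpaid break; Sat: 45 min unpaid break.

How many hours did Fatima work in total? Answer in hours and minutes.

Mon: 10:59–17:51 = 6 h 52 min; less 60 min break → 5 h 52 min
Tue: 06:22–12:28 = 6 h 6 min
Wed: 08:44–16:11 = 7 h 27 min; less 30 min break → 6 h 57 min
Thu: 08:39–20:35 = 11 h 56 min; less 30 min break → 11 h 26 min
Fri: 11:05–21:17 = 10 h 12 min; less 60 min break → 9 h 12 min
Sat: 10:03–19:55 = 9 h 52 min; less 45 min break → 9 h 7 min
Sun: 10:47–21:14 = 10 h 27 min
Total: 5 h 52 min + 6 h 6 min + 6 h 57 min + 11 h 26 min + 9 h 12 min + 9 h 7 min + 10 h 27 min = 59 h 7 min.

59 h 7 min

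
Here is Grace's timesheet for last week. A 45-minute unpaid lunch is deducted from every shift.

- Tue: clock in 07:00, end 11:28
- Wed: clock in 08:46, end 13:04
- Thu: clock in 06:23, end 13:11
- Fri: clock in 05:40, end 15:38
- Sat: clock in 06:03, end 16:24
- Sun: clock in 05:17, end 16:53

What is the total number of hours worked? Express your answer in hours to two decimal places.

Tue: 07:00–11:28 = 4 h 28 min; less 45 min break → 3 h 43 min
Wed: 08:46–13:04 = 4 h 18 min; less 45 min break → 3 h 33 min
Thu: 06:23–13:11 = 6 h 48 min; less 45 min break → 6 h 3 min
Fri: 05:40–15:38 = 9 h 58 min; less 45 min break → 9 h 13 min
Sat: 06:03–16:24 = 10 h 21 min; less 45 min break → 9 h 36 min
Sun: 05:17–16:53 = 11 h 36 min; less 45 min break → 10 h 51 min
Total: 3 h 43 min + 3 h 33 min + 6 h 3 min + 9 h 13 min + 9 h 36 min + 10 h 51 min = 42 h 59 min.

42.98 hours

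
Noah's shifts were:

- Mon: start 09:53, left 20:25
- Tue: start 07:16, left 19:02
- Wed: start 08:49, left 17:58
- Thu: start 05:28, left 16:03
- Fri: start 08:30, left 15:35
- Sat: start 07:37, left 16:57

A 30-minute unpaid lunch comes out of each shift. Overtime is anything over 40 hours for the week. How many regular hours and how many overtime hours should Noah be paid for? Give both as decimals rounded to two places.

Mon: 09:53–20:25 = 10 h 32 min; less 30 min break → 10 h 2 min
Tue: 07:16–19:02 = 11 h 46 min; less 30 min break → 11 h 16 min
Wed: 08:49–17:58 = 9 h 9 min; less 30 min break → 8 h 39 min
Thu: 05:28–16:03 = 10 h 35 min; less 30 min break → 10 h 5 min
Fri: 08:30–15:35 = 7 h 5 min; less 30 min break → 6 h 35 min
Sat: 07:37–16:57 = 9 h 20 min; less 30 min break → 8 h 50 min
Total worked: 55 h 27 min = 55.45 h.
Threshold 40 h → overtime 15 h 27 min, regular 40 h 0 min.

Regular 40.00 hours, overtime 15.45 hours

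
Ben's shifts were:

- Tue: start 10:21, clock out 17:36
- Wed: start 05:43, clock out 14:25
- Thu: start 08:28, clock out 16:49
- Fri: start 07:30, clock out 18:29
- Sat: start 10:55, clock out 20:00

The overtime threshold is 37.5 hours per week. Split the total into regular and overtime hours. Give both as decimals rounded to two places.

Regular 37.50 hours, overtime 6.87 hours

Tue: 10:21–17:36 = 7 h 15 min
Wed: 05:43–14:25 = 8 h 42 min
Thu: 08:28–16:49 = 8 h 21 min
Fri: 07:30–18:29 = 10 h 59 min
Sat: 10:55–20:00 = 9 h 5 min
Total worked: 44 h 22 min = 44.37 h.
Threshold 37.5 h → overtime 6 h 52 min, regular 37 h 30 min.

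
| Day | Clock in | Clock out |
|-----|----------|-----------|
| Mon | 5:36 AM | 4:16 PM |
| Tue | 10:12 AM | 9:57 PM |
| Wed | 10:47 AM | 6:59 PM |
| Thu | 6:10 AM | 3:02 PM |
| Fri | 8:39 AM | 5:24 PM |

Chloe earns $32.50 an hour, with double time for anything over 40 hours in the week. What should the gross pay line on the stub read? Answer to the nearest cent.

Mon: 5:36 AM–4:16 PM = 10 h 40 min
Tue: 10:12 AM–9:57 PM = 11 h 45 min
Wed: 10:47 AM–6:59 PM = 8 h 12 min
Thu: 6:10 AM–3:02 PM = 8 h 52 min
Fri: 8:39 AM–5:24 PM = 8 h 45 min
Total worked: 48 h 14 min = 2894 min.
Regular 40 h 0 min = 2400 min at $32.50/h; overtime 8 h 14 min = 494 min at $65.00/h.
Pay = (2400 × $32.50 + 494 × $65.00) ÷ 60 = $1835.17.

$1835.17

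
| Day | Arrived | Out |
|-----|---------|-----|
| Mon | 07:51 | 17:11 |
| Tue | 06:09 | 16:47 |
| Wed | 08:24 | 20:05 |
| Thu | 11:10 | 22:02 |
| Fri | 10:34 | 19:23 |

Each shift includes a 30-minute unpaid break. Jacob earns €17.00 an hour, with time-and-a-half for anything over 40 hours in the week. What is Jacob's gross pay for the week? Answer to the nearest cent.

Mon: 07:51–17:11 = 9 h 20 min; less 30 min break → 8 h 50 min
Tue: 06:09–16:47 = 10 h 38 min; less 30 min break → 10 h 8 min
Wed: 08:24–20:05 = 11 h 41 min; less 30 min break → 11 h 11 min
Thu: 11:10–22:02 = 10 h 52 min; less 30 min break → 10 h 22 min
Fri: 10:34–19:23 = 8 h 49 min; less 30 min break → 8 h 19 min
Total worked: 48 h 50 min = 2930 min.
Regular 40 h 0 min = 2400 min at €17.00/h; overtime 8 h 50 min = 530 min at €25.50/h.
Pay = (2400 × €17.00 + 530 × €25.50) ÷ 60 = €905.25.

€905.25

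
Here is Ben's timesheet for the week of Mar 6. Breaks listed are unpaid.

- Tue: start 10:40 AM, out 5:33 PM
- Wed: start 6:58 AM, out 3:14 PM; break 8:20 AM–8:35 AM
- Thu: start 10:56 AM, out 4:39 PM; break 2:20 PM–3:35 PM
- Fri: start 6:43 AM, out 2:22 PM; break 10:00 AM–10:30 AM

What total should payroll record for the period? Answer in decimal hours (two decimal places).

26.52 hours

Tue: 10:40 AM–5:33 PM = 6 h 53 min
Wed: 6:58 AM–3:14 PM = 8 h 16 min; less 15 min break → 8 h 1 min
Thu: 10:56 AM–4:39 PM = 5 h 43 min; less 75 min break → 4 h 28 min
Fri: 6:43 AM–2:22 PM = 7 h 39 min; less 30 min break → 7 h 9 min
Total: 6 h 53 min + 8 h 1 min + 4 h 28 min + 7 h 9 min = 26 h 31 min.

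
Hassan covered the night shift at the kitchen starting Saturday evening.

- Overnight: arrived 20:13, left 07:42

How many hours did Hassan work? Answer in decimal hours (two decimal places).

Overnight: 20:13 → midnight = 3 h 47 min; midnight → 07:42 = 7 h 42 min; span 11 h 29 min

11.48 hours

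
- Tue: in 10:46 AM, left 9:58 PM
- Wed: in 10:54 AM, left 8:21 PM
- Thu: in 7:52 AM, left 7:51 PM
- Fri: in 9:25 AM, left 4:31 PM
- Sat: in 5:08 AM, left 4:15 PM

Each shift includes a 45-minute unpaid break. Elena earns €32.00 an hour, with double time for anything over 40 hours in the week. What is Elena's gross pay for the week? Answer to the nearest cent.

€1734.40

Tue: 10:46 AM–9:58 PM = 11 h 12 min; less 45 min break → 10 h 27 min
Wed: 10:54 AM–8:21 PM = 9 h 27 min; less 45 min break → 8 h 42 min
Thu: 7:52 AM–7:51 PM = 11 h 59 min; less 45 min break → 11 h 14 min
Fri: 9:25 AM–4:31 PM = 7 h 6 min; less 45 min break → 6 h 21 min
Sat: 5:08 AM–4:15 PM = 11 h 7 min; less 45 min break → 10 h 22 min
Total worked: 47 h 6 min = 2826 min.
Regular 40 h 0 min = 2400 min at €32.00/h; overtime 7 h 6 min = 426 min at €64.00/h.
Pay = (2400 × €32.00 + 426 × €64.00) ÷ 60 = €1734.40.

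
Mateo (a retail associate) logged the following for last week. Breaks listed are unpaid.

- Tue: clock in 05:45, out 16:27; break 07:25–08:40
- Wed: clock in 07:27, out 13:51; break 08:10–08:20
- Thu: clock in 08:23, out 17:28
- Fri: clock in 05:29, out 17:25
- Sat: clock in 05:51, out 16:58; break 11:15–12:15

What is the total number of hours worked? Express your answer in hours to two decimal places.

46.82 hours

Tue: 05:45–16:27 = 10 h 42 min; less 75 min break → 9 h 27 min
Wed: 07:27–13:51 = 6 h 24 min; less 10 min break → 6 h 14 min
Thu: 08:23–17:28 = 9 h 5 min
Fri: 05:29–17:25 = 11 h 56 min
Sat: 05:51–16:58 = 11 h 7 min; less 60 min break → 10 h 7 min
Total: 9 h 27 min + 6 h 14 min + 9 h 5 min + 11 h 56 min + 10 h 7 min = 46 h 49 min.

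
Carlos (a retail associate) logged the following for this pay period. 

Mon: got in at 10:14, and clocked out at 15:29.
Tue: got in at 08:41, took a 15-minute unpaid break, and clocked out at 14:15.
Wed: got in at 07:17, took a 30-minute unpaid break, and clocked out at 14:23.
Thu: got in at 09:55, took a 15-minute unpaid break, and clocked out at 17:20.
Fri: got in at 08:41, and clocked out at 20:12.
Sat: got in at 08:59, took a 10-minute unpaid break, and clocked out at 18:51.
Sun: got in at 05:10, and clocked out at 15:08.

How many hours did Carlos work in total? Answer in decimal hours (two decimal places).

Mon: 10:14–15:29 = 5 h 15 min
Tue: 08:41–14:15 = 5 h 34 min; less 15 min break → 5 h 19 min
Wed: 07:17–14:23 = 7 h 6 min; less 30 min break → 6 h 36 min
Thu: 09:55–17:20 = 7 h 25 min; less 15 min break → 7 h 10 min
Fri: 08:41–20:12 = 11 h 31 min
Sat: 08:59–18:51 = 9 h 52 min; less 10 min break → 9 h 42 min
Sun: 05:10–15:08 = 9 h 58 min
Total: 5 h 15 min + 5 h 19 min + 6 h 36 min + 7 h 10 min + 11 h 31 min + 9 h 42 min + 9 h 58 min = 55 h 31 min.

55.52 hours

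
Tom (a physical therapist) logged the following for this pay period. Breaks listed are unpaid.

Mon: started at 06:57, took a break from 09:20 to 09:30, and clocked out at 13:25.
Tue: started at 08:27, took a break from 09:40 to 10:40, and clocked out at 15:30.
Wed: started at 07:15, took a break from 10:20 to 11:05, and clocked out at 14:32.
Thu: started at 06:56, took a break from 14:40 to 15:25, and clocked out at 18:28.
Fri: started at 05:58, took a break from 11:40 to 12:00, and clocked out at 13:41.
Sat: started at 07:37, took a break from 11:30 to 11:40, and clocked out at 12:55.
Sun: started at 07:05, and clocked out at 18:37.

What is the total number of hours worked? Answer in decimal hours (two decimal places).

Mon: 06:57–13:25 = 6 h 28 min; less 10 min break → 6 h 18 min
Tue: 08:27–15:30 = 7 h 3 min; less 60 min break → 6 h 3 min
Wed: 07:15–14:32 = 7 h 17 min; less 45 min break → 6 h 32 min
Thu: 06:56–18:28 = 11 h 32 min; less 45 min break → 10 h 47 min
Fri: 05:58–13:41 = 7 h 43 min; less 20 min break → 7 h 23 min
Sat: 07:37–12:55 = 5 h 18 min; less 10 min break → 5 h 8 min
Sun: 07:05–18:37 = 11 h 32 min
Total: 6 h 18 min + 6 h 3 min + 6 h 32 min + 10 h 47 min + 7 h 23 min + 5 h 8 min + 11 h 32 min = 53 h 43 min.

53.72 hours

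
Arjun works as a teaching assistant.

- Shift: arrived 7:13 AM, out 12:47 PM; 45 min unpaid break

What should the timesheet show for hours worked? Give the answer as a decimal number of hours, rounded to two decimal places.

Shift: 7:13 AM–12:47 PM = 5 h 34 min; less 45 min break → 4 h 49 min

4.82 hours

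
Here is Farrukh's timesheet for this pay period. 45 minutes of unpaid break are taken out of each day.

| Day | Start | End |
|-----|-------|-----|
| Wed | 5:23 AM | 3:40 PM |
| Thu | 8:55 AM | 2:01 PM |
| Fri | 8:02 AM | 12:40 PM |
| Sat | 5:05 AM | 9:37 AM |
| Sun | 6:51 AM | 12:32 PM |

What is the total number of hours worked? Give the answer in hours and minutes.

26 h 29 min

Wed: 5:23 AM–3:40 PM = 10 h 17 min; less 45 min break → 9 h 32 min
Thu: 8:55 AM–2:01 PM = 5 h 6 min; less 45 min break → 4 h 21 min
Fri: 8:02 AM–12:40 PM = 4 h 38 min; less 45 min break → 3 h 53 min
Sat: 5:05 AM–9:37 AM = 4 h 32 min; less 45 min break → 3 h 47 min
Sun: 6:51 AM–12:32 PM = 5 h 41 min; less 45 min break → 4 h 56 min
Total: 9 h 32 min + 4 h 21 min + 3 h 53 min + 3 h 47 min + 4 h 56 min = 26 h 29 min.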